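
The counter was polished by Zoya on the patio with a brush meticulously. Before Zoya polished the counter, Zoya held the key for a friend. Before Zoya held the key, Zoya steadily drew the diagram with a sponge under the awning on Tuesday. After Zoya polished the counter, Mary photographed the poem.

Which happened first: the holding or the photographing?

The connectives place the holding before the photographing.

the holding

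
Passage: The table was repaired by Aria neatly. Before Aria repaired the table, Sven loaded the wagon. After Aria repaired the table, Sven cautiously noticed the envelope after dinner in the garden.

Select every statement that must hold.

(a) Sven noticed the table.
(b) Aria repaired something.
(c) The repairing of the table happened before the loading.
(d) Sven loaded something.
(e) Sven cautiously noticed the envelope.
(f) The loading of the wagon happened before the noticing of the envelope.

(a) Not entailed — Sven noticed the envelope, not the table; the table belongs to the repairing event.
(b) Entailed — dropping 'neatly' and generalizing the patient leaves a sub-description the original still satisfies.
(c) Not entailed — the narrative places the loading before the repairing, not after.
(d) Entailed — generalizing the patient leaves a sub-description the original still satisfies.
(e) Entailed — dropping 'in the garden', 'after dinner' leaves a sub-description the original still satisfies.
(f) Entailed — the narrative places the loading before the noticing.

(b), (d), (e), (f)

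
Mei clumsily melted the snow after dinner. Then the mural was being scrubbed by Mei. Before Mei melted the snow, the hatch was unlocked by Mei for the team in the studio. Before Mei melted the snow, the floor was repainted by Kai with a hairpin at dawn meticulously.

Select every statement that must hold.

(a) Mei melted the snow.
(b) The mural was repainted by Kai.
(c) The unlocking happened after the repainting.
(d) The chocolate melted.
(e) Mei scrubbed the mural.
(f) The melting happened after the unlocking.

(a), (e), (f)

(a) Entailed — dropping 'clumsily', 'after dinner' leaves a sub-description the original still satisfies.
(b) Not entailed — Kai repainted the floor, not the mural; the mural belongs to the scrubbing event.
(c) Not entailed — the narrative doesn't order the repainting relative to the unlocking.
(d) Not entailed — the snow is what melted, not the chocolate.
(e) Entailed — 'scrub' is an activity; 'was scrubbing' entails that some scrubbing happened, so 'scrubbed' holds.
(f) Entailed — the narrative places the unlocking before the melting.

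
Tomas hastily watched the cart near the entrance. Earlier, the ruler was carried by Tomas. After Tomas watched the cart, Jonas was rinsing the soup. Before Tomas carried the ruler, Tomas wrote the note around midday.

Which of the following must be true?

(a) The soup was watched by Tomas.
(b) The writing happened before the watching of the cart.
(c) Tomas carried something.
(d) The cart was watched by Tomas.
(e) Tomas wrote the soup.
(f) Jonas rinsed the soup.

(b), (c), (d), (f)

(a) Not entailed — Tomas watched the cart, not the soup; the soup belongs to the rinsing event.
(b) Entailed — the narrative places the writing before the watching.
(c) Entailed — this follows by dropping conjuncts from the carrying event's description.
(d) Entailed — dropping 'hastily', 'near the entrance' leaves a sub-description the original still satisfies.
(e) Not entailed — Tomas wrote the note, not the soup; the soup belongs to the rinsing event.
(f) Entailed — 'rinse' is an activity; 'was rinsing' entails that some rinsing happened, so 'rinsed' holds.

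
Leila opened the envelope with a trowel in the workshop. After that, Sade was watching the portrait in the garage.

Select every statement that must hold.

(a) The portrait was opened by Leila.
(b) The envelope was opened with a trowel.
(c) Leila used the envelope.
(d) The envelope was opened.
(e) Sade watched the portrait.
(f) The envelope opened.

(b), (d), (e), (f)

(a) Not entailed — Leila opened the envelope, not the portrait; the portrait belongs to the watching event.
(b) Entailed — dropping 'in the workshop' and generalizing the agent leaves a sub-description the original still satisfies.
(c) Not entailed — the envelope is the patient, not an instrument — Leila used a trowel.
(d) Entailed — this follows by dropping conjuncts from the opening event's description.
(e) Entailed — 'watch' is an activity; 'was watching' entails that some watching happened, so 'watched' holds.
(f) Entailed — 'Leila opened the envelope' is causative; it entails the inchoative 'the envelope opened'.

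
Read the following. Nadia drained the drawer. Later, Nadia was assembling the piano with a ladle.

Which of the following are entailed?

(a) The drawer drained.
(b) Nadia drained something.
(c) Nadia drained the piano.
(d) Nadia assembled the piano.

(a), (b)

(a) Entailed — 'Nadia drained the drawer' is causative; it entails the inchoative 'the drawer drained'.
(b) Entailed — the original entails any weakening of itself; this just generalizes the patient.
(c) Not entailed — Nadia drained the drawer, not the piano; the piano belongs to the assembling event.
(d) Not entailed — 'was assembling' is progressive on an accomplishment; it does not entail the completed 'assembled'.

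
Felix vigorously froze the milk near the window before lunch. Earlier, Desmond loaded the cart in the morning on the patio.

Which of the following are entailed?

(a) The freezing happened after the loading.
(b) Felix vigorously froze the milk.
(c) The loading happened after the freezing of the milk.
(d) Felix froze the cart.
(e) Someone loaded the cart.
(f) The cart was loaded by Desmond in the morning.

(a), (b), (e), (f)

(a) Entailed — the narrative places the loading before the freezing.
(b) Entailed — the original entails any weakening of itself; this just drops 'near the window', 'before lunch'.
(c) Not entailed — the narrative places the loading before the freezing, not after.
(d) Not entailed — Felix froze the milk, not the cart; the cart belongs to the loading event.
(e) Entailed — this follows by dropping conjuncts from the loading event's description.
(f) Entailed — the original entails any weakening of itself; this just drops 'on the patio'.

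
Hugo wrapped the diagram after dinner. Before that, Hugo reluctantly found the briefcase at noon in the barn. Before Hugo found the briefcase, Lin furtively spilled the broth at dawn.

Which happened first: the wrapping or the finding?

The connectives place the finding before the wrapping.

the finding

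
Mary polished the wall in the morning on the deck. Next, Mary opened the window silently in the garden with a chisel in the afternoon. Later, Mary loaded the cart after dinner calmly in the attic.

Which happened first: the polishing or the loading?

The connectives place the polishing before the loading.

the polishing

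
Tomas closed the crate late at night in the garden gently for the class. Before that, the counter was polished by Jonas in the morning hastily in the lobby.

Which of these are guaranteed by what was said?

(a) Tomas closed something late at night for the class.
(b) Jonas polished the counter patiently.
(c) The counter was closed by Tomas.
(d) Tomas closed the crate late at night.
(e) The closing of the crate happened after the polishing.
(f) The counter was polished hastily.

(a), (d), (e), (f)

(a) Entailed — the original entails any weakening of itself; this just drops 'in the garden', 'gently' and generalizes the patient.
(b) Not entailed — 'patiently' adds a manner not in (and inconsistent with) the original.
(c) Not entailed — Tomas closed the crate, not the counter; the counter belongs to the polishing event.
(d) Entailed — every conjunct here is already in the original closing event.
(e) Entailed — the narrative places the polishing before the closing.
(f) Entailed — this follows by dropping conjuncts from the polishing event's description.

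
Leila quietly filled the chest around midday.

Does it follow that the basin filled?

Nothing is said about any basin; only the chest is affected.

no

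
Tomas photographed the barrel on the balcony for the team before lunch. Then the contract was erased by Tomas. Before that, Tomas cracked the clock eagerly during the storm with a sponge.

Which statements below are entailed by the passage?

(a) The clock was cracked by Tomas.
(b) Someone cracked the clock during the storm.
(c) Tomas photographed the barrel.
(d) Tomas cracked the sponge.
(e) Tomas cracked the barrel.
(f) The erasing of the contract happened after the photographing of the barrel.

(a) Entailed — this follows by dropping conjuncts from the cracking event's description.
(b) Entailed — every conjunct here is already in the original cracking event.
(c) Entailed — every conjunct here is already in the original photographing event.
(d) Not entailed — the sponge is the instrument, not what was cracked.
(e) Not entailed — Tomas cracked the clock, not the barrel; the barrel belongs to the photographing event.
(f) Entailed — the narrative places the photographing before the erasing.

(a), (b), (c), (f)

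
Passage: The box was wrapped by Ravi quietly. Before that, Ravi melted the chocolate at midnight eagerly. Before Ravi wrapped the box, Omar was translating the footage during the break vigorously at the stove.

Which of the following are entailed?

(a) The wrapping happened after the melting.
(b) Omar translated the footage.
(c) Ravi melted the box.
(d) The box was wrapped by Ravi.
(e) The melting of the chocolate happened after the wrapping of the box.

(a), (d)

(a) Entailed — the narrative places the melting before the wrapping.
(b) Not entailed — 'was translating' is progressive on an accomplishment; it does not entail the completed 'translated'.
(c) Not entailed — Ravi melted the chocolate, not the box; the box belongs to the wrapping event.
(d) Entailed — this follows by dropping conjuncts from the wrapping event's description.
(e) Not entailed — the narrative places the melting before the wrapping, not after.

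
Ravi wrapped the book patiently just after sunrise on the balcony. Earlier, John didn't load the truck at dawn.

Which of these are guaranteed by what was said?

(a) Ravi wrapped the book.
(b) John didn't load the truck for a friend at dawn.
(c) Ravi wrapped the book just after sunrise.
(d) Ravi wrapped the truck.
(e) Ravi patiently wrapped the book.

(a), (b), (c), (e)

(a) Entailed — the original entails any weakening of itself; this just drops 'patiently', 'on the balcony', 'just after sunrise'.
(b) Entailed — under negation, adding a further restriction is entailed: if no such loading event occurred, none occurred for a friend either.
(c) Entailed — this follows by dropping conjuncts from the wrapping event's description.
(d) Not entailed — Ravi wrapped the book, not the truck; the truck belongs to the loading event.
(e) Entailed — every conjunct here is already in the original wrapping event.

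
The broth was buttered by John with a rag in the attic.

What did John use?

a rag

'with a rag' marks the instrument of the buttering event.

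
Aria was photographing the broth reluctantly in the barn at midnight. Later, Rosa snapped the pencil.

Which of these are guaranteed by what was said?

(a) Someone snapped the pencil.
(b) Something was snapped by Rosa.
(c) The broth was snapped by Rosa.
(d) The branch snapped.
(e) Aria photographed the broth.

(a), (b)

(a) Entailed — generalizing the agent leaves a sub-description the original still satisfies.
(b) Entailed — generalizing the patient leaves a sub-description the original still satisfies.
(c) Not entailed — Rosa snapped the pencil, not the broth; the broth belongs to the photographing event.
(d) Not entailed — the pencil is what snapped, not the branch.
(e) Not entailed — 'was photographing' is progressive on an accomplishment; it does not entail the completed 'photographed'.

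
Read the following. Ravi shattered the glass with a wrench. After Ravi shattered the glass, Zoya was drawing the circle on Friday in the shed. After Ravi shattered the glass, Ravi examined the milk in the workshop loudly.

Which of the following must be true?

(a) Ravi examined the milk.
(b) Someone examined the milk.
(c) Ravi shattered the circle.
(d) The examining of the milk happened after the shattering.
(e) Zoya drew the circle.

(a) Entailed — this follows by dropping conjuncts from the examining event's description.
(b) Entailed — the original entails any weakening of itself; this just drops 'in the workshop', 'loudly' and generalizes the agent.
(c) Not entailed — Ravi shattered the glass, not the circle; the circle belongs to the drawing event.
(d) Entailed — the narrative places the shattering before the examining.
(e) Not entailed — 'was drawing' is progressive on an accomplishment; it does not entail the completed 'drew'.

(a), (b), (d)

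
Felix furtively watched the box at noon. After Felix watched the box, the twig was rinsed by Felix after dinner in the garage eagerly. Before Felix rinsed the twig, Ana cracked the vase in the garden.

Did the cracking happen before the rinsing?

yes

The narrative orders the cracking before the rinsing.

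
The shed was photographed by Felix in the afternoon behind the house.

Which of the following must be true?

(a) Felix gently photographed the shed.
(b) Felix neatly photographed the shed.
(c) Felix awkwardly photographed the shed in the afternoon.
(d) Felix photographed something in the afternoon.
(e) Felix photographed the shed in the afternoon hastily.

(a) Not entailed — 'gently' adds information not in the original event.
(b) Not entailed — 'neatly' adds information not in the original event.
(c) Not entailed — 'awkwardly' adds information not in the original event.
(d) Entailed — every conjunct here is already in the original photographing event.
(e) Not entailed — 'hastily' adds information not in the original event.

(d)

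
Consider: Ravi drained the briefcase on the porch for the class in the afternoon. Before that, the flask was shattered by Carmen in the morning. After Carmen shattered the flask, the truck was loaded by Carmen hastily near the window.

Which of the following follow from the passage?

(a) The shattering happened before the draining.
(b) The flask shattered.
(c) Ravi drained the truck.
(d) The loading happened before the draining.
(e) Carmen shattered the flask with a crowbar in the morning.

(a) Entailed — the narrative places the shattering before the draining.
(b) Entailed — 'Carmen shattered the flask' is causative; it entails the inchoative 'the flask shattered'.
(c) Not entailed — Ravi drained the briefcase, not the truck; the truck belongs to the loading event.
(d) Not entailed — the narrative doesn't order the loading relative to the draining.
(e) Not entailed — 'with a crowbar' adds information not in the original event.

(a), (b)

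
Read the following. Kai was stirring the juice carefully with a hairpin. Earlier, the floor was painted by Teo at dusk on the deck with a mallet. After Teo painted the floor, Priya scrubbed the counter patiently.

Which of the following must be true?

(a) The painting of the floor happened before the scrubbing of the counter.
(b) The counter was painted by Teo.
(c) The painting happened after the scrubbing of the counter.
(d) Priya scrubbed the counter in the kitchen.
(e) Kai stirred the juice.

(a), (e)

(a) Entailed — the narrative places the painting before the scrubbing.
(b) Not entailed — Teo painted the floor, not the counter; the counter belongs to the scrubbing event.
(c) Not entailed — the narrative places the painting before the scrubbing, not after.
(d) Not entailed — 'in the kitchen' adds information not in the original event.
(e) Entailed — 'stir' is an activity; 'was stirring' entails that some stirring happened, so 'stirred' holds.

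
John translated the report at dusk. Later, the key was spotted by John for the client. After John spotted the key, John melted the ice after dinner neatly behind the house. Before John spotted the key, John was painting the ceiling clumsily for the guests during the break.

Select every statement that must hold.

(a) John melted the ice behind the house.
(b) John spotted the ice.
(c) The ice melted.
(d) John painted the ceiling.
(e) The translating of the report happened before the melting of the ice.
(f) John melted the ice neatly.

(a), (c), (e), (f)

(a) Entailed — dropping 'neatly', 'after dinner' leaves a sub-description the original still satisfies.
(b) Not entailed — John spotted the key, not the ice; the ice belongs to the melting event.
(c) Entailed — 'John melted the ice' is causative; it entails the inchoative 'the ice melted'.
(d) Not entailed — 'was painting' is progressive on an accomplishment; it does not entail the completed 'painted'.
(e) Entailed — the narrative places the translating before the melting.
(f) Entailed — this follows by dropping conjuncts from the melting event's description.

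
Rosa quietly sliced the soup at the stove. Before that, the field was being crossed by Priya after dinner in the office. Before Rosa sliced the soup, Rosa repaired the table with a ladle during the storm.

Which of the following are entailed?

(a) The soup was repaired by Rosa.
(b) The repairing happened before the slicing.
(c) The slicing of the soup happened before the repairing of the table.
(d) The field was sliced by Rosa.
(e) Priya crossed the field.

(a) Not entailed — Rosa repaired the table, not the soup; the soup belongs to the slicing event.
(b) Entailed — the narrative places the repairing before the slicing.
(c) Not entailed — the narrative places the repairing before the slicing, not after.
(d) Not entailed — Rosa sliced the soup, not the field; the field belongs to the crossing event.
(e) Not entailed — 'was crossing' is progressive on an accomplishment; it does not entail the completed 'crossed'.

(b)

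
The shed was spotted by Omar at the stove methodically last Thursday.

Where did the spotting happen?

at the stove

'at the stove' marks the location of the spotting event.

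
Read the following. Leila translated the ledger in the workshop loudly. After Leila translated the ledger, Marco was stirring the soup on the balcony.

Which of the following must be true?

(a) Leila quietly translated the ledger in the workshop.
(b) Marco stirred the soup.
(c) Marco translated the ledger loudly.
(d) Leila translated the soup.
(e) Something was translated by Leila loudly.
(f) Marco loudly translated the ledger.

(a) Not entailed — 'quietly' adds a manner not in (and inconsistent with) the original.
(b) Entailed — 'stir' is an activity; 'was stirring' entails that some stirring happened, so 'stirred' holds.
(c) Not entailed — the passage has Leila translating the ledger, not Marco.
(d) Not entailed — Leila translated the ledger, not the soup; the soup belongs to the stirring event.
(e) Entailed — every conjunct here is already in the original translating event.
(f) Not entailed — the passage has Leila translating the ledger, not Marco.

(b), (e)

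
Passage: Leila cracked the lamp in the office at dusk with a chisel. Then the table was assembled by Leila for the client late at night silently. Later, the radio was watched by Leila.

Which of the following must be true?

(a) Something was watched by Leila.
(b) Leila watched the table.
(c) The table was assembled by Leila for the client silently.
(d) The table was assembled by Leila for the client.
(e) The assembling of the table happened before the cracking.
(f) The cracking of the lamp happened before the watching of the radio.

(a), (c), (d), (f)

(a) Entailed — this follows by dropping conjuncts from the watching event's description.
(b) Not entailed — Leila watched the radio, not the table; the table belongs to the assembling event.
(c) Entailed — this follows by dropping conjuncts from the assembling event's description.
(d) Entailed — dropping 'silently', 'late at night' leaves a sub-description the original still satisfies.
(e) Not entailed — the narrative places the cracking before the assembling, not after.
(f) Entailed — the narrative places the cracking before the watching.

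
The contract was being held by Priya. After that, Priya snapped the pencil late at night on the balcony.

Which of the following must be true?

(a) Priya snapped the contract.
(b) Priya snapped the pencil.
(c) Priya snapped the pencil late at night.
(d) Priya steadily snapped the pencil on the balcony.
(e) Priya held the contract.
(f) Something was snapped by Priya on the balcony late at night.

(b), (c), (e), (f)

(a) Not entailed — Priya snapped the pencil, not the contract; the contract belongs to the holding event.
(b) Entailed — dropping 'late at night', 'on the balcony' leaves a sub-description the original still satisfies.
(c) Entailed — dropping 'on the balcony' leaves a sub-description the original still satisfies.
(d) Not entailed — 'steadily' adds information not in the original event.
(e) Entailed — 'hold' is an activity; 'was holding' entails that some holding happened, so 'held' holds.
(f) Entailed — generalizing the patient leaves a sub-description the original still satisfies.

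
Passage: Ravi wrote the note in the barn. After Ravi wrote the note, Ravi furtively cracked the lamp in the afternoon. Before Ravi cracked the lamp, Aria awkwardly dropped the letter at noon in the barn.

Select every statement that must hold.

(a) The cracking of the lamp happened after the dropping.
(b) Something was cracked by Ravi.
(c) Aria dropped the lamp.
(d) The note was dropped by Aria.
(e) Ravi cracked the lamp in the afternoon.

(a), (b), (e)

(a) Entailed — the narrative places the dropping before the cracking.
(b) Entailed — the original entails any weakening of itself; this just drops 'furtively', 'in the afternoon' and generalizes the patient.
(c) Not entailed — Aria dropped the letter, not the lamp; the lamp belongs to the cracking event.
(d) Not entailed — Aria dropped the letter, not the note; the note belongs to the writing event.
(e) Entailed — dropping 'furtively' leaves a sub-description the original still satisfies.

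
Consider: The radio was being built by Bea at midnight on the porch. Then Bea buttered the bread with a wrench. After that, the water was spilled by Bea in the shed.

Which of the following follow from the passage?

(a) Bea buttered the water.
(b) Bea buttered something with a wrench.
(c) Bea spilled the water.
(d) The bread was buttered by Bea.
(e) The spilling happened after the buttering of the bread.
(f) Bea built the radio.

(a) Not entailed — Bea buttered the bread, not the water; the water belongs to the spilling event.
(b) Entailed — this follows by dropping conjuncts from the buttering event's description.
(c) Entailed — the original entails any weakening of itself; this just drops 'in the shed'.
(d) Entailed — the original entails any weakening of itself; this just drops 'with a wrench'.
(e) Entailed — the narrative places the buttering before the spilling.
(f) Not entailed — 'was building' is progressive on an accomplishment; it does not entail the completed 'built'.

(b), (c), (d), (e)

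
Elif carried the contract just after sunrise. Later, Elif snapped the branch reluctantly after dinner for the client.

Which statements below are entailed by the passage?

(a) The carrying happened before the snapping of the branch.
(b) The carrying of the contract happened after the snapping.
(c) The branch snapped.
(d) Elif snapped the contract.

(a) Entailed — the narrative places the carrying before the snapping.
(b) Not entailed — the narrative places the carrying before the snapping, not after.
(c) Entailed — 'Elif snapped the branch' is causative; it entails the inchoative 'the branch snapped'.
(d) Not entailed — Elif snapped the branch, not the contract; the contract belongs to the carrying event.

(a), (c)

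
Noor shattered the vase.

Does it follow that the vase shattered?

'Noor shattered the vase' is the causative; it entails the inchoative 'the vase shattered'.

yes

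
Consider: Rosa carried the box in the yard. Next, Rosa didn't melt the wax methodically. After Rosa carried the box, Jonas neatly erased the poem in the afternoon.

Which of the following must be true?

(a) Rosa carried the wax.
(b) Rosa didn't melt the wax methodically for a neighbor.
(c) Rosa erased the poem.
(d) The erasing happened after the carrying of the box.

(a) Not entailed — Rosa carried the box, not the wax; the wax belongs to the melting event.
(b) Entailed — under negation, adding a further restriction is entailed: if no such melting event occurred, none occurred for a neighbor either.
(c) Not entailed — the passage has Jonas erasing the poem, not Rosa.
(d) Entailed — the narrative places the carrying before the erasing.

(b), (d)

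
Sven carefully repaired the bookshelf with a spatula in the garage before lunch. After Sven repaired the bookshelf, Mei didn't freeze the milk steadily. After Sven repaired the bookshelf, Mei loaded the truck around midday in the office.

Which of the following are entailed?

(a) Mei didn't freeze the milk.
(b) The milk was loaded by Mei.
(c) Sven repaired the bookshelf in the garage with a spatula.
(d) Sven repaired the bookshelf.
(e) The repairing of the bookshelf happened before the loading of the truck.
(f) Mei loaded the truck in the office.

(a) Not entailed — dropping 'steadily' under negation is not valid — the original leaves open that Mei froze the milk some other way.
(b) Not entailed — Mei loaded the truck, not the milk; the milk belongs to the freezing event.
(c) Entailed — every conjunct here is already in the original repairing event.
(d) Entailed — dropping 'carefully', 'before lunch', 'in the garage', 'with a spatula' leaves a sub-description the original still satisfies.
(e) Entailed — the narrative places the repairing before the loading.
(f) Entailed — this follows by dropping conjuncts from the loading event's description.

(c), (d), (e), (f)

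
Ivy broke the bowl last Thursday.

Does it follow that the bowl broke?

'Ivy broke the bowl' is the causative; it entails the inchoative 'the bowl broke'.

yes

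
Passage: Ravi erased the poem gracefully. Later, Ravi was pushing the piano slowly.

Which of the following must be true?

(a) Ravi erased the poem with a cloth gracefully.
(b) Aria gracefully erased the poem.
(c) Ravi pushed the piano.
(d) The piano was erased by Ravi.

(c)

(a) Not entailed — 'with a cloth' adds information not in the original event.
(b) Not entailed — the passage has Ravi erasing the poem, not Aria.
(c) Entailed — 'push' is an activity; 'was pushing' entails that some pushing happened, so 'pushed' holds.
(d) Not entailed — Ravi erased the poem, not the piano; the piano belongs to the pushing event.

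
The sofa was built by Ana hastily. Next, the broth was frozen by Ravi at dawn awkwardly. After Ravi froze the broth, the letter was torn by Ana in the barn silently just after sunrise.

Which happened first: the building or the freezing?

the building

The connectives place the building before the freezing.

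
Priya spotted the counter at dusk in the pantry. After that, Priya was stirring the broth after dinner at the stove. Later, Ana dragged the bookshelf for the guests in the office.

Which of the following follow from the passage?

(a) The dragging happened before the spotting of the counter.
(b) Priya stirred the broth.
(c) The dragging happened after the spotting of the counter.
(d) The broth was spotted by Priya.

(b), (c)

(a) Not entailed — the narrative places the spotting before the dragging, not after.
(b) Entailed — 'stir' is an activity; 'was stirring' entails that some stirring happened, so 'stirred' holds.
(c) Entailed — the narrative places the spotting before the dragging.
(d) Not entailed — Priya spotted the counter, not the broth; the broth belongs to the stirring event.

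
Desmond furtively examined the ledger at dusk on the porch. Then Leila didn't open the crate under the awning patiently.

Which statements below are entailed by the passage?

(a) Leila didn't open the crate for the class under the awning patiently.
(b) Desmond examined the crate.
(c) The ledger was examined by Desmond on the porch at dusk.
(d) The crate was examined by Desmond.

(a), (c)

(a) Entailed — under negation, adding a further restriction is entailed: if no such opening event occurred, none occurred for the class either.
(b) Not entailed — Desmond examined the ledger, not the crate; the crate belongs to the opening event.
(c) Entailed — the original entails any weakening of itself; this just drops 'furtively'.
(d) Not entailed — Desmond examined the ledger, not the crate; the crate belongs to the opening event.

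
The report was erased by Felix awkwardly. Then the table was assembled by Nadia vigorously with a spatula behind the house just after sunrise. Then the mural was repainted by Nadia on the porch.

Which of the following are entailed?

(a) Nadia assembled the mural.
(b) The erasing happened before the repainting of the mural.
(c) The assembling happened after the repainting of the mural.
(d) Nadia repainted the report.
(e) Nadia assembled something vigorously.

(a) Not entailed — Nadia assembled the table, not the mural; the mural belongs to the repainting event.
(b) Entailed — the narrative places the erasing before the repainting.
(c) Not entailed — the narrative places the assembling before the repainting, not after.
(d) Not entailed — Nadia repainted the mural, not the report; the report belongs to the erasing event.
(e) Entailed — this follows by dropping conjuncts from the assembling event's description.

(b), (e)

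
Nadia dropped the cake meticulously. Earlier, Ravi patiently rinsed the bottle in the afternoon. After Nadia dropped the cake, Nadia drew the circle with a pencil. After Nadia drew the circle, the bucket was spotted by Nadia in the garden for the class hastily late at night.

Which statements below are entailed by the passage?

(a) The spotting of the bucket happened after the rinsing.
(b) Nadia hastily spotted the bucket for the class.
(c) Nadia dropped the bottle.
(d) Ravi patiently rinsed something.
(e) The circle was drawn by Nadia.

(a), (b), (d), (e)

(a) Entailed — the narrative places the rinsing before the spotting.
(b) Entailed — every conjunct here is already in the original spotting event.
(c) Not entailed — Nadia dropped the cake, not the bottle; the bottle belongs to the rinsing event.
(d) Entailed — this follows by dropping conjuncts from the rinsing event's description.
(e) Entailed — dropping 'with a pencil' leaves a sub-description the original still satisfies.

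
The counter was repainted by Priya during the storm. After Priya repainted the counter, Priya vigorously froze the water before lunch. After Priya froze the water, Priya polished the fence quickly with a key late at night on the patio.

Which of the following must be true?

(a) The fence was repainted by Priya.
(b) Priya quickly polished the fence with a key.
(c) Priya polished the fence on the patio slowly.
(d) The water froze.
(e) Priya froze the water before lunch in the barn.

(b), (d)

(a) Not entailed — Priya repainted the counter, not the fence; the fence belongs to the polishing event.
(b) Entailed — this follows by dropping conjuncts from the polishing event's description.
(c) Not entailed — 'slowly' adds a manner not in (and inconsistent with) the original.
(d) Entailed — 'Priya froze the water' is causative; it entails the inchoative 'the water froze'.
(e) Not entailed — 'in the barn' adds information not in the original event.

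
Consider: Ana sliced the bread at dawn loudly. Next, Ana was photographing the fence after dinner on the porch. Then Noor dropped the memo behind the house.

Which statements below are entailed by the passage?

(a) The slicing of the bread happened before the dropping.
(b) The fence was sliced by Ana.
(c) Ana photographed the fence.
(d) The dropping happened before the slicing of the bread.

(a) Entailed — the narrative places the slicing before the dropping.
(b) Not entailed — Ana sliced the bread, not the fence; the fence belongs to the photographing event.
(c) Not entailed — 'was photographing' is progressive on an accomplishment; it does not entail the completed 'photographed'.
(d) Not entailed — the narrative places the slicing before the dropping, not after.

(a)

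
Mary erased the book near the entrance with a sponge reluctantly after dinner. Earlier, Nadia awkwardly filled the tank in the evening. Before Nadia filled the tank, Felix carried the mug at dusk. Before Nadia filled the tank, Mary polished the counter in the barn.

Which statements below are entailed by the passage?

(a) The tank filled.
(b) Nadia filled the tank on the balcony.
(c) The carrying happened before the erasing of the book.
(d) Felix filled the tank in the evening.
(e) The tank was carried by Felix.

(a), (c)

(a) Entailed — 'Nadia filled the tank' is causative; it entails the inchoative 'the tank filled'.
(b) Not entailed — 'on the balcony' adds information not in the original event.
(c) Entailed — the narrative places the carrying before the erasing.
(d) Not entailed — the passage has Nadia filling the tank, not Felix.
(e) Not entailed — Felix carried the mug, not the tank; the tank belongs to the filling event.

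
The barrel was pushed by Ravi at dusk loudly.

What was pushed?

'the barrel' marks the patient of the pushing event.

the barrel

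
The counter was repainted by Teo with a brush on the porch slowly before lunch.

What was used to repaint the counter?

a brush

'with a brush' marks the instrument of the repainting event.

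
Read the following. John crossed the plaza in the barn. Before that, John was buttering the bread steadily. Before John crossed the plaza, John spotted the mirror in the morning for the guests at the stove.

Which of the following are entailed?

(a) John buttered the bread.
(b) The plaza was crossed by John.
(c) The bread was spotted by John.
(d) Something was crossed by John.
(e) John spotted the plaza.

(a) Not entailed — 'was buttering' is progressive on an accomplishment; it does not entail the completed 'buttered'.
(b) Entailed — every conjunct here is already in the original crossing event.
(c) Not entailed — John spotted the mirror, not the bread; the bread belongs to the buttering event.
(d) Entailed — this follows by dropping conjuncts from the crossing event's description.
(e) Not entailed — John spotted the mirror, not the plaza; the plaza belongs to the crossing event.

(b), (d)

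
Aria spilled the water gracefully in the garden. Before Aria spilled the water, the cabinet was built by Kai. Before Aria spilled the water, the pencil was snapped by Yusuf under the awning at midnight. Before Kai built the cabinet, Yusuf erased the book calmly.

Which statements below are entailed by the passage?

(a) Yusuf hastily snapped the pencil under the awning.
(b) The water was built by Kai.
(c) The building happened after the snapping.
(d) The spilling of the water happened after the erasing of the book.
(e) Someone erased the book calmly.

(d), (e)

(a) Not entailed — 'hastily' adds information not in the original event.
(b) Not entailed — Kai built the cabinet, not the water; the water belongs to the spilling event.
(c) Not entailed — the narrative doesn't order the snapping relative to the building.
(d) Entailed — the narrative places the erasing before the spilling.
(e) Entailed — the original entails any weakening of itself; this just generalizes the agent.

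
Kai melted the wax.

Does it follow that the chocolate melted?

Nothing is said about any chocolate; only the wax is affected.

no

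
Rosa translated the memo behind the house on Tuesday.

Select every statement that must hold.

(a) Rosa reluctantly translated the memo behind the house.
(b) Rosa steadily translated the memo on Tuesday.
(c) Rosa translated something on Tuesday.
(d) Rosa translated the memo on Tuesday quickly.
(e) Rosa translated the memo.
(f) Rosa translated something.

(c), (e), (f)

(a) Not entailed — 'reluctantly' adds information not in the original event.
(b) Not entailed — 'steadily' adds information not in the original event.
(c) Entailed — this follows by dropping conjuncts from the translating event's description.
(d) Not entailed — 'quickly' adds information not in the original event.
(e) Entailed — the original entails any weakening of itself; this just drops 'on Tuesday', 'behind the house'.
(f) Entailed — this follows by dropping conjuncts from the translating event's description.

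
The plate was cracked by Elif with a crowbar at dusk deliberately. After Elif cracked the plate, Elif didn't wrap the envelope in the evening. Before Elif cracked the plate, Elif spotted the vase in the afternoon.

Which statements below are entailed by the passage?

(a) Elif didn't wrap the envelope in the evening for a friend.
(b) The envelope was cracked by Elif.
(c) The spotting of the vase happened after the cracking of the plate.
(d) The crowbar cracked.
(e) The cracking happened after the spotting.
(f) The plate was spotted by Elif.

(a), (e)

(a) Entailed — under negation, adding a further restriction is entailed: if no such wrapping event occurred, none occurred for a friend either.
(b) Not entailed — Elif cracked the plate, not the envelope; the envelope belongs to the wrapping event.
(c) Not entailed — the narrative places the spotting before the cracking, not after.
(d) Not entailed — the plate is what cracked, not the crowbar.
(e) Entailed — the narrative places the spotting before the cracking.
(f) Not entailed — Elif spotted the vase, not the plate; the plate belongs to the cracking event.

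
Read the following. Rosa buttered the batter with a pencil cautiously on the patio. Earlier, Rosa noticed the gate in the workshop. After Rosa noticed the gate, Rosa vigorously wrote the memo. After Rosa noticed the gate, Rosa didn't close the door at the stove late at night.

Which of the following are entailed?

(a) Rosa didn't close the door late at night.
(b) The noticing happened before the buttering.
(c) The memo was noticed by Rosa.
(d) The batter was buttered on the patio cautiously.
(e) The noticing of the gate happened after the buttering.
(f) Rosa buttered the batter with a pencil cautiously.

(b), (d), (f)

(a) Not entailed — dropping 'at the stove' under negation is not valid — the original leaves open that Rosa closed the door some other way.
(b) Entailed — the narrative places the noticing before the buttering.
(c) Not entailed — Rosa noticed the gate, not the memo; the memo belongs to the writing event.
(d) Entailed — dropping 'with a pencil' and generalizing the agent leaves a sub-description the original still satisfies.
(e) Not entailed — the narrative places the noticing before the buttering, not after.
(f) Entailed — every conjunct here is already in the original buttering event.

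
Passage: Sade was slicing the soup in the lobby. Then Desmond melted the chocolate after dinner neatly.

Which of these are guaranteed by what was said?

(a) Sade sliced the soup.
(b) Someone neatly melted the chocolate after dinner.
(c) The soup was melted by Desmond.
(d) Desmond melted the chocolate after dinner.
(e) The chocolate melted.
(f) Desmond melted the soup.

(b), (d), (e)

(a) Not entailed — 'was slicing' is progressive on an accomplishment; it does not entail the completed 'sliced'.
(b) Entailed — every conjunct here is already in the original melting event.
(c) Not entailed — Desmond melted the chocolate, not the soup; the soup belongs to the slicing event.
(d) Entailed — this follows by dropping conjuncts from the melting event's description.
(e) Entailed — 'Desmond melted the chocolate' is causative; it entails the inchoative 'the chocolate melted'.
(f) Not entailed — Desmond melted the chocolate, not the soup; the soup belongs to the slicing event.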